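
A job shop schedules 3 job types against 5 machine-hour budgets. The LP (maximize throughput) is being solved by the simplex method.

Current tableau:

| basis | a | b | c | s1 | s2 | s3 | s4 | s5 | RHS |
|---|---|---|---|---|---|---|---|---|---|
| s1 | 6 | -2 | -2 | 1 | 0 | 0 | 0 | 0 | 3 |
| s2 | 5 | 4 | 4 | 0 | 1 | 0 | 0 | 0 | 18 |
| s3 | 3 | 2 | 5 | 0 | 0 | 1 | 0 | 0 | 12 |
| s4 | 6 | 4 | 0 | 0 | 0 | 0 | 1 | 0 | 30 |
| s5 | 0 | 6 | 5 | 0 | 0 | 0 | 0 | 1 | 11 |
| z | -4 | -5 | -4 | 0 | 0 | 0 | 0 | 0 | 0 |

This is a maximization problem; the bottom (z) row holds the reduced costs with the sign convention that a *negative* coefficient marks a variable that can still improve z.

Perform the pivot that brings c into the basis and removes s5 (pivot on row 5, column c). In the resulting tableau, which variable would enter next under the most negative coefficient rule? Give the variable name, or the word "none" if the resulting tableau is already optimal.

a

Pivot element 5. New z-row = old z-row − (-4)·(row 5/5).
Updated z-row coefficients: a: -4, b: -1/5, c: 0, s1: 0, s2: 0, s3: 0, s4: 0, s5: 4/5.
The most negative is -4 in column a, so a would enter next.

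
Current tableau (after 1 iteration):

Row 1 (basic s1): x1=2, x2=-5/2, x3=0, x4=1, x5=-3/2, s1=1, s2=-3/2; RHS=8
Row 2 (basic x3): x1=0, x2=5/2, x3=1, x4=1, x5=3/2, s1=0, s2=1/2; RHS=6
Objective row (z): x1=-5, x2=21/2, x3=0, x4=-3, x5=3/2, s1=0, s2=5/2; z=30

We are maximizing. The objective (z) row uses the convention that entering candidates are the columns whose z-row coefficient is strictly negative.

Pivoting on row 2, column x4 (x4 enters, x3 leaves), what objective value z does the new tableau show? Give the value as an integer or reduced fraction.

Minimum ratio for x4: 6/1 = 6.
z changes by −(z-row coeff of x4)·ratio = −(-3)·6 = 18.
New z = 30 + 18 = 48.

48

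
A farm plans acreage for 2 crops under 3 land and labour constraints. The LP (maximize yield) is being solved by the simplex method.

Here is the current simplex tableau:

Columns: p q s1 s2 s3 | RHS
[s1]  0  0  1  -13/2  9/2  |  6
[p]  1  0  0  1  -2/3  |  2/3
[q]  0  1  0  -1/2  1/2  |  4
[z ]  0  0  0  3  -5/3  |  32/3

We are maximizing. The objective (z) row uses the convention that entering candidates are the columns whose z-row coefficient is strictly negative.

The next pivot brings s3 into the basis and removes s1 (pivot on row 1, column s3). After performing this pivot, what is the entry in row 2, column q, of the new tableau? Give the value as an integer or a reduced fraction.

0

Pivot element is row 1, column s3: 9/2.
Normalize row 1: new (row 1, q) = 0/(9/2) = 0.
row 2 ← row 2 − (-2/3)·(new row 1): 0 − (-2/3)·0 = 0.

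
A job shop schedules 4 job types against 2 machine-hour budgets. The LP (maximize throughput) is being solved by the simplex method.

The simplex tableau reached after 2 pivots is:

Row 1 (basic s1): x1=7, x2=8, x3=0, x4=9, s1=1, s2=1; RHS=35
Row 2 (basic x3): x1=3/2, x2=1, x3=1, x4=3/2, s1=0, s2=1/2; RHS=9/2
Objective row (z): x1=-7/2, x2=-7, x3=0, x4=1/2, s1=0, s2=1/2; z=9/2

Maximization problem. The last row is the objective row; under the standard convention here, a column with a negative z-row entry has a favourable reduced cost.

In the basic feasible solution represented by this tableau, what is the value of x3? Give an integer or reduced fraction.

x3 is basic (row 2); its value is the RHS of that row: 9/2.

9/2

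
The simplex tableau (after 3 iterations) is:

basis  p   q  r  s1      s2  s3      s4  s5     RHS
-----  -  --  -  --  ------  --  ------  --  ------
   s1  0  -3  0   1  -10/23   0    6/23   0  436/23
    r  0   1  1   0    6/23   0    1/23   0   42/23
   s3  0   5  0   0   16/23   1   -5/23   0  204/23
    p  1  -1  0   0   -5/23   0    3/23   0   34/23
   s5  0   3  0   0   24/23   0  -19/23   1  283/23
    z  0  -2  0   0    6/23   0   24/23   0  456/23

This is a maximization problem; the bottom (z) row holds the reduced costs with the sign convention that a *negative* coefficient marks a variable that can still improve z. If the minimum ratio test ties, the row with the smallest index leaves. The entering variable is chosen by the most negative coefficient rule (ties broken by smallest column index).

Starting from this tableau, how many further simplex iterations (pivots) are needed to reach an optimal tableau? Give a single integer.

1

pivot: q in, s3 out → z = 2688/115
No improving column remains; optimal.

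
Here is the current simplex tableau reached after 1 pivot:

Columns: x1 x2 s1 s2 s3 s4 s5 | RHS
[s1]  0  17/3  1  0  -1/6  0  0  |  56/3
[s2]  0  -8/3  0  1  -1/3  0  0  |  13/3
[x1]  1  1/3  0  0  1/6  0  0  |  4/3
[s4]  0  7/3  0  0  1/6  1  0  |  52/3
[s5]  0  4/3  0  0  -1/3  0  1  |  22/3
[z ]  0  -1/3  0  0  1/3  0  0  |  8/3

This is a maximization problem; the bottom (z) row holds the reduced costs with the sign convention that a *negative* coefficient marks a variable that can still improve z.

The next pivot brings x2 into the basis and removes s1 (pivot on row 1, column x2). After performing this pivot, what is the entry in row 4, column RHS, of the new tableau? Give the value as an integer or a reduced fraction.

164/17

Pivot element is row 1, column x2: 17/3.
Normalize row 1: new (row 1, RHS) = (56/3)/(17/3) = 56/17.
row 4 ← row 4 − (7/3)·(new row 1): 52/3 − (7/3)·(56/17) = 164/17.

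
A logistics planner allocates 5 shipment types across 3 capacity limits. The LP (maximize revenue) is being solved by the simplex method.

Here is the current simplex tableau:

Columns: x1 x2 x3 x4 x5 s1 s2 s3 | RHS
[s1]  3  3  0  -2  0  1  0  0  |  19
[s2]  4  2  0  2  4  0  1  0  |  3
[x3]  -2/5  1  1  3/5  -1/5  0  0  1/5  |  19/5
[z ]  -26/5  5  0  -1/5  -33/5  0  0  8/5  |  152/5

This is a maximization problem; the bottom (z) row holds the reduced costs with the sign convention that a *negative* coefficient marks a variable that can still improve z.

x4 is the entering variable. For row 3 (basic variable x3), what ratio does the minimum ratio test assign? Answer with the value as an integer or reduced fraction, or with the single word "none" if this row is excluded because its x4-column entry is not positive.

Ratio = RHS / (x4 entry) = (19/5) / (3/5) = 19/3.

19/3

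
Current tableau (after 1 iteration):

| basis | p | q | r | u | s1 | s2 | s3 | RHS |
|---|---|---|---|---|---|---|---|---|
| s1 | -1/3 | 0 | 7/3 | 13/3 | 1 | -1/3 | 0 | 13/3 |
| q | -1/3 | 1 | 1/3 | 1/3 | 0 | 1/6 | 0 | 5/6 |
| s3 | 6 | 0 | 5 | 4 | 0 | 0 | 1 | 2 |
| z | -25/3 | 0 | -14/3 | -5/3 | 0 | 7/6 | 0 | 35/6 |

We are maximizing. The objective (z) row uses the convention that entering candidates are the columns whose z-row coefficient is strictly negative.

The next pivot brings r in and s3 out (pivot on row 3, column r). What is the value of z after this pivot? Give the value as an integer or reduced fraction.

Minimum ratio for r: 2/5 = 2/5.
z changes by −(z-row coeff of r)·ratio = −(-14/3)·(2/5) = 28/15.
New z = 35/6 + (28/15) = 77/10.

77/10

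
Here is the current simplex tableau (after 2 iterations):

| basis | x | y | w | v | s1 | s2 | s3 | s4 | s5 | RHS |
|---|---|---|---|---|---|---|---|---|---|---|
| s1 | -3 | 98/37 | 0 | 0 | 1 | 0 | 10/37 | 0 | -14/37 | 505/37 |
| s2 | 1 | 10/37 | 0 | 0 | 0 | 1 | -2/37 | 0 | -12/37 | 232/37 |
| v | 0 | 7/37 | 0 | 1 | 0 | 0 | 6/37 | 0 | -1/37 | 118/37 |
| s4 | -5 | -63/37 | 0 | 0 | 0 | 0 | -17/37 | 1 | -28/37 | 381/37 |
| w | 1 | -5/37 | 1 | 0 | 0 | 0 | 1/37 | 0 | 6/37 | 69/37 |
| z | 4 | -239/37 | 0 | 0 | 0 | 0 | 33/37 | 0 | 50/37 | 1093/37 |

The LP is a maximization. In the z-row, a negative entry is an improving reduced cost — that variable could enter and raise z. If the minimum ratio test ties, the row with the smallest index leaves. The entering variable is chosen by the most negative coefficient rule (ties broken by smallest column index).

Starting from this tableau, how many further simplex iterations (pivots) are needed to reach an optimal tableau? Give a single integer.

2

pivot: y in, s1 out → z = 6157/98
pivot: x in, w out → z = 6047/83
No improving column remains; optimal.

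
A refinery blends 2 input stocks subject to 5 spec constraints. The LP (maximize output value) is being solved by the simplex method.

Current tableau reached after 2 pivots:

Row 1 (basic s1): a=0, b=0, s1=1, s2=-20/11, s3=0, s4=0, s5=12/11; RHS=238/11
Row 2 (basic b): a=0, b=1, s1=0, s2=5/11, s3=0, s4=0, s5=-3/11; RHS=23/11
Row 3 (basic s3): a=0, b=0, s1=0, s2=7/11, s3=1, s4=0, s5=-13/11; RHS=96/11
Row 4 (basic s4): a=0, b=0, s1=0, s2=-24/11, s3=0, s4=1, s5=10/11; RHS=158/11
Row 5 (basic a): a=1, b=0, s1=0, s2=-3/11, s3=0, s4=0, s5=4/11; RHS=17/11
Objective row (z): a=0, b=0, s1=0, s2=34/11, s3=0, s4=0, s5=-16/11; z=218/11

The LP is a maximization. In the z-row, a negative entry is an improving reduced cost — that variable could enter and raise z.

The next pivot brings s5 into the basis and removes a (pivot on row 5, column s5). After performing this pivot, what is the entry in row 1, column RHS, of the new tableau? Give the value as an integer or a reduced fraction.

17

Pivot element is row 5, column s5: 4/11.
Normalize row 5: new (row 5, RHS) = (17/11)/(4/11) = 17/4.
row 1 ← row 1 − (12/11)·(new row 5): 238/11 − (12/11)·(17/4) = 17.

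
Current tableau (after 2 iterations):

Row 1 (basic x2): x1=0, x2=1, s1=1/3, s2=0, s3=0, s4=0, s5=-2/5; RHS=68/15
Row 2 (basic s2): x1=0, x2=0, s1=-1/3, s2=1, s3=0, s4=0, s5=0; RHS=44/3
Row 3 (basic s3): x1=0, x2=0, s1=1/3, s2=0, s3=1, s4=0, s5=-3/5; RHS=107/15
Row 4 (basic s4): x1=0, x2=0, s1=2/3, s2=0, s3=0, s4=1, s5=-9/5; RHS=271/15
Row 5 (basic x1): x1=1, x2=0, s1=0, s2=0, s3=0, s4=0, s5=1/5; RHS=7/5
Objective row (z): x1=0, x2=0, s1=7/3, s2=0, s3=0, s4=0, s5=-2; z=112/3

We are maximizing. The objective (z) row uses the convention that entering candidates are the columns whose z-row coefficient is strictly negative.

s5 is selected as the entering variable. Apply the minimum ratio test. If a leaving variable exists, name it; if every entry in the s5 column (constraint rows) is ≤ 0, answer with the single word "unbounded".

x1

Ratios: row 1 (x2): entry -2/5 ≤ 0, skip; row 2 (s2): entry 0 ≤ 0, skip; row 3 (s3): entry -3/5 ≤ 0, skip; row 4 (s4): entry -9/5 ≤ 0, skip; row 5 (x1): (7/5)/(1/5) = 7.
Minimum ratio is in the x1 row, so x1 leaves.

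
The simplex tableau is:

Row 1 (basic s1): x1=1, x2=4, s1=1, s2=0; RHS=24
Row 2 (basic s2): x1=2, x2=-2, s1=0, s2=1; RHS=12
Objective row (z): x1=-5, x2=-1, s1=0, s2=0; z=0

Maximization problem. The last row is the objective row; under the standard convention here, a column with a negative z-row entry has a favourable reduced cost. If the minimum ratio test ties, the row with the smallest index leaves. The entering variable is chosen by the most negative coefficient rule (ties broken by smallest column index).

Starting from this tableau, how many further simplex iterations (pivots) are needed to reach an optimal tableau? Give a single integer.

2

pivot: x1 in, s2 out → z = 30
pivot: x2 in, s1 out → z = 258/5
No improving column remains; optimal.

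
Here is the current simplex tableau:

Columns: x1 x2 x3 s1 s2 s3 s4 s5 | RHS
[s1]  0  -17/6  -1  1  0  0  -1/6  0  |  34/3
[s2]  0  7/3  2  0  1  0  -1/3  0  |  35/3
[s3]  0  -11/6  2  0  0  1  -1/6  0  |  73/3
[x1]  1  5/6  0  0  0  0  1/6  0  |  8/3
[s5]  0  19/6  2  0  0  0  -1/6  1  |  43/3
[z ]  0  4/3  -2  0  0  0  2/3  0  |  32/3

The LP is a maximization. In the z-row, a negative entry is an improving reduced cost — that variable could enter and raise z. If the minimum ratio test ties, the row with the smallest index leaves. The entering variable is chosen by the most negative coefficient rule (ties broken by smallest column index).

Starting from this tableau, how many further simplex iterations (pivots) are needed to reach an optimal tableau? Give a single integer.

pivot: x3 in, s2 out → z = 67/3
No improving column remains; optimal.

1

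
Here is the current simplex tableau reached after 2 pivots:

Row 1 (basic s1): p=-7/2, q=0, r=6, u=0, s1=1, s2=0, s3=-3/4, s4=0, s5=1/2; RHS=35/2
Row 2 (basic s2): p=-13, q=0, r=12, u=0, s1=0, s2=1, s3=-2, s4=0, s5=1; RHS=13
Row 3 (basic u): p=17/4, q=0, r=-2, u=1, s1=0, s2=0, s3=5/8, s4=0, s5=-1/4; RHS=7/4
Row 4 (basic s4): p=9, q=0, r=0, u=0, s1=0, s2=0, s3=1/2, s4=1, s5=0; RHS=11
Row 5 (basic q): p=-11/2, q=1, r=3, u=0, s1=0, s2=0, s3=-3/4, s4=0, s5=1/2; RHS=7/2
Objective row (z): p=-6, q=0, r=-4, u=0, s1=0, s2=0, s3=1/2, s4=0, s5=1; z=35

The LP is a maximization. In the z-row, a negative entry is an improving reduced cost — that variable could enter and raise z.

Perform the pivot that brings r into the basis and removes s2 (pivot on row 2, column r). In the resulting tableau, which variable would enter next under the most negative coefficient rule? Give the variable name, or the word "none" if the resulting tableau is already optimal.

p

Pivot element 12. New z-row = old z-row − (-4)·(row 2/12).
Updated z-row coefficients: p: -31/3, q: 0, r: 0, u: 0, s1: 0, s2: 1/3, s3: -1/6, s4: 0, s5: 4/3.
The most negative is -31/3 in column p, so p would enter next.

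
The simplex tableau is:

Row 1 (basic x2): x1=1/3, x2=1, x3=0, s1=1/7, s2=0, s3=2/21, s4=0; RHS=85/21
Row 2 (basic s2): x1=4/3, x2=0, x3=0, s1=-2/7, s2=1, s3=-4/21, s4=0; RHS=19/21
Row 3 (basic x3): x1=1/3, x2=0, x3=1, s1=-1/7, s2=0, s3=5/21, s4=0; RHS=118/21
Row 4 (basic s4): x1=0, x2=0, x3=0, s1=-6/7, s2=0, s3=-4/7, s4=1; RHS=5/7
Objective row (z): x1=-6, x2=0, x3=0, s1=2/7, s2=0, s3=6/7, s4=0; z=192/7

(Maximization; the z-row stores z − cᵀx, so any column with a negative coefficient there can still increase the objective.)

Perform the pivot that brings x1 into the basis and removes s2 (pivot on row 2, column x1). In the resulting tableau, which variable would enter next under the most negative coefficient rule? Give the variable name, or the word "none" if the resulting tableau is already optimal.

Pivot element 4/3. New z-row = old z-row − (-6)·(row 2/(4/3)).
Updated z-row coefficients: x1: 0, x2: 0, x3: 0, s1: -1, s2: 9/2, s3: 0, s4: 0.
The most negative is -1 in column s1, so s1 would enter next.

s1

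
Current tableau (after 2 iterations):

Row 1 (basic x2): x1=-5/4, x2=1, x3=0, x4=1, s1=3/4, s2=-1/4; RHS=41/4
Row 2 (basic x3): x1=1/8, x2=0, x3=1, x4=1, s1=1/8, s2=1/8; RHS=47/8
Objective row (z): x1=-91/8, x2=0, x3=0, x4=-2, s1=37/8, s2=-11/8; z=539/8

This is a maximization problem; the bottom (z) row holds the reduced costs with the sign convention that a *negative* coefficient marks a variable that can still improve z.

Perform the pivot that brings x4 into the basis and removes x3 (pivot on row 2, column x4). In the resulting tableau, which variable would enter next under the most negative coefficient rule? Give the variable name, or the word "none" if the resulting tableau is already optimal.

Pivot element 1. New z-row = old z-row − (-2)·(row 2/1).
Updated z-row coefficients: x1: -89/8, x2: 0, x3: 2, x4: 0, s1: 39/8, s2: -9/8.
The most negative is -89/8 in column x1, so x1 would enter next.

x1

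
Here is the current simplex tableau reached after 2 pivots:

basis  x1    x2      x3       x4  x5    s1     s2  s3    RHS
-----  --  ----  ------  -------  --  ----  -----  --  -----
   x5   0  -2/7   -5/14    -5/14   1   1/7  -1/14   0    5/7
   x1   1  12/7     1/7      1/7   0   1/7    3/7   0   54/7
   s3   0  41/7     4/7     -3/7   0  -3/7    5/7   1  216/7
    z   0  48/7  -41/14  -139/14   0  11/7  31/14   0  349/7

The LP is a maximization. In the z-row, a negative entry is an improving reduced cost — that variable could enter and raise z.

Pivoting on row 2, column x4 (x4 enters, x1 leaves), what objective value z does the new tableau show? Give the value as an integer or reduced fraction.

586

Minimum ratio for x4: (54/7)/(1/7) = 54.
z changes by −(z-row coeff of x4)·ratio = −(-139/14)·54 = 3753/7.
New z = 349/7 + (3753/7) = 586.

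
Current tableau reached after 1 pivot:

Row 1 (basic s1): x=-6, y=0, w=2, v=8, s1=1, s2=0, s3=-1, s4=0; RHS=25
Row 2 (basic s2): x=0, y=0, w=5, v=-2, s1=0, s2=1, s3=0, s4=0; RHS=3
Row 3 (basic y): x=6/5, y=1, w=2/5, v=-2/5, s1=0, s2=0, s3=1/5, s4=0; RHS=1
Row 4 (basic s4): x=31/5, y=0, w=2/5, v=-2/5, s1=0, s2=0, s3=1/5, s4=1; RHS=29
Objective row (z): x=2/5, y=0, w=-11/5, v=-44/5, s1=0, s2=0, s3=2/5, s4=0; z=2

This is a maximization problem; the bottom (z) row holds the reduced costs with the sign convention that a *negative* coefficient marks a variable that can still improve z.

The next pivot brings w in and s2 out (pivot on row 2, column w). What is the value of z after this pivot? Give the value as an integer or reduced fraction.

83/25

Minimum ratio for w: 3/5 = 3/5.
z changes by −(z-row coeff of w)·ratio = −(-11/5)·(3/5) = 33/25.
New z = 2 + (33/25) = 83/25.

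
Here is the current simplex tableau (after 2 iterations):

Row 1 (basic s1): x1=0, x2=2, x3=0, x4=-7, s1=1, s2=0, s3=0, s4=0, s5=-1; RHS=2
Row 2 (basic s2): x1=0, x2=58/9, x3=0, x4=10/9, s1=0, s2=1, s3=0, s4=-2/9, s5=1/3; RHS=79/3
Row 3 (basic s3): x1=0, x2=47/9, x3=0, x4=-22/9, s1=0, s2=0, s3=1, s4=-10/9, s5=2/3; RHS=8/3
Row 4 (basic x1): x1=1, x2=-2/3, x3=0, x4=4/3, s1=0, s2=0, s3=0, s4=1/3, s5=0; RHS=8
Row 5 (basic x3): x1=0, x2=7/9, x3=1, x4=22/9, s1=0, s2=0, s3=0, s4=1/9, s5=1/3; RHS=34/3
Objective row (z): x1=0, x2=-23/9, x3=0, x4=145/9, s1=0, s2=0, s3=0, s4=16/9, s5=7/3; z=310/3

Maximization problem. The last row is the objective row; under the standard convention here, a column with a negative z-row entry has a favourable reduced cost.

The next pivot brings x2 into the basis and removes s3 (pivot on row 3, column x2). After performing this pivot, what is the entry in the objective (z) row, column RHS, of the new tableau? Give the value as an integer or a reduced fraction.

Pivot element is row 3, column x2: 47/9.
Normalize row 3: new (row 3, RHS) = (8/3)/(47/9) = 24/47.
z-row ← z-row − (-23/9)·(new row 3): 310/3 − (-23/9)·(24/47) = 4918/47.

4918/47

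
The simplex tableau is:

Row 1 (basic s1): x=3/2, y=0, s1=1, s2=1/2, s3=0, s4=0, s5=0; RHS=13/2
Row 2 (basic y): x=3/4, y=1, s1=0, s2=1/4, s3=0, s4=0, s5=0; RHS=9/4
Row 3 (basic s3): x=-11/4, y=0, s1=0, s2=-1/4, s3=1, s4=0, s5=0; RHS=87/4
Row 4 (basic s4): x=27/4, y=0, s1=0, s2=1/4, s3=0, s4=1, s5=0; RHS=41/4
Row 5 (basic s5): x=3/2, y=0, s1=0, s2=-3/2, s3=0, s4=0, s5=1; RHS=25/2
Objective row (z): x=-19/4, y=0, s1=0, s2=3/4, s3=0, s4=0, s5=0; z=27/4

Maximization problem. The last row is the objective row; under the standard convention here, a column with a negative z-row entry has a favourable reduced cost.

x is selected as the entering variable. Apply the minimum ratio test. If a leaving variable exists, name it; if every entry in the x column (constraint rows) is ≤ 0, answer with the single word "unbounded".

s4

Ratios: row 1 (s1): (13/2)/(3/2) = 13/3; row 2 (y): (9/4)/(3/4) = 3; row 3 (s3): entry -11/4 ≤ 0, skip; row 4 (s4): (41/4)/(27/4) = 41/27; row 5 (s5): (25/2)/(3/2) = 25/3.
Minimum ratio is in the s4 row, so s4 leaves.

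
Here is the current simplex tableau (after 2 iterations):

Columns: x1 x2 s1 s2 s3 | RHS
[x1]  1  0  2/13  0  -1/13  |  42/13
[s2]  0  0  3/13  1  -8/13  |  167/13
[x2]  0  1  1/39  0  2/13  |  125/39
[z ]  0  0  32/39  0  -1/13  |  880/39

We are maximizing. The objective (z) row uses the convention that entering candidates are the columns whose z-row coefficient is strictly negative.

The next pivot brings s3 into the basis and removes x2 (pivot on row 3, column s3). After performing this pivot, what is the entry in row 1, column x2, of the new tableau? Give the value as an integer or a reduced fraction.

Pivot element is row 3, column s3: 2/13.
Normalize row 3: new (row 3, x2) = 1/(2/13) = 13/2.
row 1 ← row 1 − (-1/13)·(new row 3): 0 − (-1/13)·(13/2) = 1/2.

1/2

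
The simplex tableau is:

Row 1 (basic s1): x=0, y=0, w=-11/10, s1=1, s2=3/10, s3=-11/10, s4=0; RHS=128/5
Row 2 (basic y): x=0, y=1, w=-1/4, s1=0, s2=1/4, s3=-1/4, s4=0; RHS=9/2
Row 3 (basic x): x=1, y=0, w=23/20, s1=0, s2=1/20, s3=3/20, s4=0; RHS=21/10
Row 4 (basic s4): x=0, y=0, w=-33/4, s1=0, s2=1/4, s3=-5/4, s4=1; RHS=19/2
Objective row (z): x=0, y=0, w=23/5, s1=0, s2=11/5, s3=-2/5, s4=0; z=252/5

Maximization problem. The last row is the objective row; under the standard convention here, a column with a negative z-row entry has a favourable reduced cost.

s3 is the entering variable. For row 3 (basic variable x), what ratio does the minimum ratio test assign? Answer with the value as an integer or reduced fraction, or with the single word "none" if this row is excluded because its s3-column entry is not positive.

14

Ratio = RHS / (s3 entry) = (21/10) / (3/20) = 14.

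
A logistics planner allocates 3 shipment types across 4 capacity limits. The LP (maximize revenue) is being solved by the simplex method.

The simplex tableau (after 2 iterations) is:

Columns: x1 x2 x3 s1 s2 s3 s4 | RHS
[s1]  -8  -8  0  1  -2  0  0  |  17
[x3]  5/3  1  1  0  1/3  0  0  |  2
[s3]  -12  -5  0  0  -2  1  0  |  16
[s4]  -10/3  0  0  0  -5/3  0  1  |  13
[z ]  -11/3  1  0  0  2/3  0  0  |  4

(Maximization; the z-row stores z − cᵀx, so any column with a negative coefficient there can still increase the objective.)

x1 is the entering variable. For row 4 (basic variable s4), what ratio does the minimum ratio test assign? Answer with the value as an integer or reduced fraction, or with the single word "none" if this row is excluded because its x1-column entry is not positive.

none

The x1 entry in row 4 is -10/3 ≤ 0, so this row gives no ratio.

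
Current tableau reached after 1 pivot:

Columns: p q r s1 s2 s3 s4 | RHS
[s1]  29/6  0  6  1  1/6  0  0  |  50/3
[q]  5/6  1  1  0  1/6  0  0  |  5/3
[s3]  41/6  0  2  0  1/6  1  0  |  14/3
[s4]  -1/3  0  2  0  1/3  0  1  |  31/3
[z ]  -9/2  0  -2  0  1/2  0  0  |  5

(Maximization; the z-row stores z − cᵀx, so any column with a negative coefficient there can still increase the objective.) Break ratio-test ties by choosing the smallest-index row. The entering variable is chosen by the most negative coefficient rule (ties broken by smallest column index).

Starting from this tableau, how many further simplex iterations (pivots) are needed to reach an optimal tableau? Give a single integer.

2

pivot: p in, s3 out → z = 331/41
pivot: r in, q out → z = 281/31
No improving column remains; optimal.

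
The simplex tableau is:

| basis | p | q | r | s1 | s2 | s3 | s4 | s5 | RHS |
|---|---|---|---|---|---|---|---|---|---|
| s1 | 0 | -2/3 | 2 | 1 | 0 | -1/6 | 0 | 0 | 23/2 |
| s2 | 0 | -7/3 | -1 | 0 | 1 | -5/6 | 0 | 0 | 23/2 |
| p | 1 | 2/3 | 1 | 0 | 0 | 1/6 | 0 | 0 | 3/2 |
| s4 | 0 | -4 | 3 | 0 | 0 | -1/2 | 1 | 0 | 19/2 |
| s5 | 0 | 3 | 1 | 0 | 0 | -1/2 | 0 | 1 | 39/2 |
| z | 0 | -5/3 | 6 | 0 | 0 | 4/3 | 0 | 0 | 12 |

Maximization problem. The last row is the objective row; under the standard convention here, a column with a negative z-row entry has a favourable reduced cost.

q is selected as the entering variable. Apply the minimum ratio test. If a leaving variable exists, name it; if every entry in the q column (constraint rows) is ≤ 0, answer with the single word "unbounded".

Ratios: row 1 (s1): entry -2/3 ≤ 0, skip; row 2 (s2): entry -7/3 ≤ 0, skip; row 3 (p): (3/2)/(2/3) = 9/4; row 4 (s4): entry -4 ≤ 0, skip; row 5 (s5): (39/2)/3 = 13/2.
Minimum ratio is in the p row, so p leaves.

p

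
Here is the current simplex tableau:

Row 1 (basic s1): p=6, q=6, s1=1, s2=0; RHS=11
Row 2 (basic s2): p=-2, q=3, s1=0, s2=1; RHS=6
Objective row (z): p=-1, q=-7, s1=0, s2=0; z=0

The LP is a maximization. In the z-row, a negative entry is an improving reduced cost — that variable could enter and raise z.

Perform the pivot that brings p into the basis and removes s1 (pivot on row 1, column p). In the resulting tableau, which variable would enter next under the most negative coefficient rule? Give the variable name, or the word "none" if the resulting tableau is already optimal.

q

Pivot element 6. New z-row = old z-row − (-1)·(row 1/6).
Updated z-row coefficients: p: 0, q: -6, s1: 1/6, s2: 0.
The most negative is -6 in column q, so q would enter next.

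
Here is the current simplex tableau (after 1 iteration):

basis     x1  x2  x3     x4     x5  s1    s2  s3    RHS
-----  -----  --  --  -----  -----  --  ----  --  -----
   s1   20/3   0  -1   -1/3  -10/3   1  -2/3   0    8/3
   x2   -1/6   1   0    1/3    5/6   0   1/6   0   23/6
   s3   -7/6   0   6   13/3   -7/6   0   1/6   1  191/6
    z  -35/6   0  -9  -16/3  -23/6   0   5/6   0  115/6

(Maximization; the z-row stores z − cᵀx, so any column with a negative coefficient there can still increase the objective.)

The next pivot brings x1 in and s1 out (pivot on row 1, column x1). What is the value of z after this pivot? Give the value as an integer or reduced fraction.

Minimum ratio for x1: (8/3)/(20/3) = 2/5.
z changes by −(z-row coeff of x1)·ratio = −(-35/6)·(2/5) = 7/3.
New z = 115/6 + (7/3) = 43/2.

43/2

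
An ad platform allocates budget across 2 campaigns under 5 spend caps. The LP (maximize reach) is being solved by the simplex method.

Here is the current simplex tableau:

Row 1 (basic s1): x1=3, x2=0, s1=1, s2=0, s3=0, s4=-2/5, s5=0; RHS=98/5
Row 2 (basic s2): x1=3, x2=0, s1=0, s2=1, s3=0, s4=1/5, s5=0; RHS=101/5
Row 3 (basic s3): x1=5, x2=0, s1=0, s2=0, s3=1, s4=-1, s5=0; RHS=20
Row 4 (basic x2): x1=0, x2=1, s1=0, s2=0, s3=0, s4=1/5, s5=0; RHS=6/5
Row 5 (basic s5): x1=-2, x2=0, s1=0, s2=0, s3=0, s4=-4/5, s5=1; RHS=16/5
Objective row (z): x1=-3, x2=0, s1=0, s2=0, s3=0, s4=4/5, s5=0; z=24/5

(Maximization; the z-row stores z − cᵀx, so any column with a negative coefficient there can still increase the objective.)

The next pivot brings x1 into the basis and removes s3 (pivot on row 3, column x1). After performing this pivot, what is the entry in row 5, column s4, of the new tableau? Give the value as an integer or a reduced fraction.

Pivot element is row 3, column x1: 5.
Normalize row 3: new (row 3, s4) = (-1)/5 = -1/5.
row 5 ← row 5 − (-2)·(new row 3): -4/5 − (-2)·(-1/5) = -6/5.

-6/5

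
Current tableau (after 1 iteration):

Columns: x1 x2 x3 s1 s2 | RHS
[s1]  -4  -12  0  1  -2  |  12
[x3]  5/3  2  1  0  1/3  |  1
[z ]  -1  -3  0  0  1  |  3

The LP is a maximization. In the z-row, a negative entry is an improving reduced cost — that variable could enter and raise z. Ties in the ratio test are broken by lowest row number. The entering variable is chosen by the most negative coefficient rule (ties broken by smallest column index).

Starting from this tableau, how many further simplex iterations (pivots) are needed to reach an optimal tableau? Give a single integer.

pivot: x2 in, x3 out → z = 9/2
No improving column remains; optimal.

1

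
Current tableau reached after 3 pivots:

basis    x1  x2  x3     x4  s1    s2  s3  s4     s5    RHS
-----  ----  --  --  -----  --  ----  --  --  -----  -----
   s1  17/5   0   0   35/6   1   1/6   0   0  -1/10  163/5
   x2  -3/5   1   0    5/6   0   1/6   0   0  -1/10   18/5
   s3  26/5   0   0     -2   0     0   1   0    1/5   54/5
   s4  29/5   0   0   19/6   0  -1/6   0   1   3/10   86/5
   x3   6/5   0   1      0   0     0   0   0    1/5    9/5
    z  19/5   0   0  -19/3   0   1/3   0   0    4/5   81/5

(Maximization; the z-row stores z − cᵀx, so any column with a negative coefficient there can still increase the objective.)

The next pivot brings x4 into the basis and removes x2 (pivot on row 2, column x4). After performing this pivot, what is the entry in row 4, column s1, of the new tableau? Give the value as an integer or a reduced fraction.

Pivot element is row 2, column x4: 5/6.
Normalize row 2: new (row 2, s1) = 0/(5/6) = 0.
row 4 ← row 4 − (19/6)·(new row 2): 0 − (19/6)·0 = 0.

0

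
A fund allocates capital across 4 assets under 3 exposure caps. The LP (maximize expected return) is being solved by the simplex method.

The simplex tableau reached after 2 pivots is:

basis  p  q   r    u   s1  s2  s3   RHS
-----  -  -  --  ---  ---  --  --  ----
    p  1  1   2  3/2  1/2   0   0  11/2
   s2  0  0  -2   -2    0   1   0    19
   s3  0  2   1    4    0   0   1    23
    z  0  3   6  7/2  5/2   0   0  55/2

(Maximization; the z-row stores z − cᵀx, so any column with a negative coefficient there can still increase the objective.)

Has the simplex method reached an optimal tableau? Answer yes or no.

No objective-row coefficient is strictly negative, so no entering variable exists; the tableau is optimal.

yes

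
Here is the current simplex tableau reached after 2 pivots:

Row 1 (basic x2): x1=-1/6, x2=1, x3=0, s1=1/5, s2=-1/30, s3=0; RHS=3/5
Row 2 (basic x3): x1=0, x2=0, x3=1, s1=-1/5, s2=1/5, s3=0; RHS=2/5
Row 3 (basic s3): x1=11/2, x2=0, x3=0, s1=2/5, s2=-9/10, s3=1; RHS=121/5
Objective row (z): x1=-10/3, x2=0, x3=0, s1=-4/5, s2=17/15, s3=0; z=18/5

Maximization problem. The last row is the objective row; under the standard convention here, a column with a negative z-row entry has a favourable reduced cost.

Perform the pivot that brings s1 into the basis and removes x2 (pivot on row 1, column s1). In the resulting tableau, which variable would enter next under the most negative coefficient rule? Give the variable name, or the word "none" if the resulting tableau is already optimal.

x1

Pivot element 1/5. New z-row = old z-row − (-4/5)·(row 1/(1/5)).
Updated z-row coefficients: x1: -4, x2: 4, x3: 0, s1: 0, s2: 1, s3: 0.
The most negative is -4 in column x1, so x1 would enter next.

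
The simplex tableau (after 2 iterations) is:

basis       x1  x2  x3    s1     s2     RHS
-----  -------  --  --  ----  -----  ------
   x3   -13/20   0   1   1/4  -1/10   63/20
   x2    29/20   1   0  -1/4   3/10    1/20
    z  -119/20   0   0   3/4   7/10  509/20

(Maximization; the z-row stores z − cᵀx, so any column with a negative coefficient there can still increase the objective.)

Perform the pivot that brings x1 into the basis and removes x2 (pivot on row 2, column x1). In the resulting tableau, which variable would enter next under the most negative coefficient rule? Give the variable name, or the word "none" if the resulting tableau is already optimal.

Pivot element 29/20. New z-row = old z-row − (-119/20)·(row 2/(29/20)).
Updated z-row coefficients: x1: 0, x2: 119/29, x3: 0, s1: -8/29, s2: 56/29.
The most negative is -8/29 in column s1, so s1 would enter next.

s1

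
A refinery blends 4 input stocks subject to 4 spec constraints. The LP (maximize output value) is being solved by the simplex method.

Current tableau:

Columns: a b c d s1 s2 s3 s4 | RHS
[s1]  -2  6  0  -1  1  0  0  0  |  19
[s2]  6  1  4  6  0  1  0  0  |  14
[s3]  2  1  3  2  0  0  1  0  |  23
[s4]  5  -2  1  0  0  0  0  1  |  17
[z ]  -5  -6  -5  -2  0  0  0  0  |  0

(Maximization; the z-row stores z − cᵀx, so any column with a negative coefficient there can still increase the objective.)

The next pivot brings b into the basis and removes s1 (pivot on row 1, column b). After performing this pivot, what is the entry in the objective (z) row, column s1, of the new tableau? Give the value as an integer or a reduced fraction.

1

Pivot element is row 1, column b: 6.
Normalize row 1: new (row 1, s1) = 1/6 = 1/6.
z-row ← z-row − (-6)·(new row 1): 0 − (-6)·(1/6) = 1.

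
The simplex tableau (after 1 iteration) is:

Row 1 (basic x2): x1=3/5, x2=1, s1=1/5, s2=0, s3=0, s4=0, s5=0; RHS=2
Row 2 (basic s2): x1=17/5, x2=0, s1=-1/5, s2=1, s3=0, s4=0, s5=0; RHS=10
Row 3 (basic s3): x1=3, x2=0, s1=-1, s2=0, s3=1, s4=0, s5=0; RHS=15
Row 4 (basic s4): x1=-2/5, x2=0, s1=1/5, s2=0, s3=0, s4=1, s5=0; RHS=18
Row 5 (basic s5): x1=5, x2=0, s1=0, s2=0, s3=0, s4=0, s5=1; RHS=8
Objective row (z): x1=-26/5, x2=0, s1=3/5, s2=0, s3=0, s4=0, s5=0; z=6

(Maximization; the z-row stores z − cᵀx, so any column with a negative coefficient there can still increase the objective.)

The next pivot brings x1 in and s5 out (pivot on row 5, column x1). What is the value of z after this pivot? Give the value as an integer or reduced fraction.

Minimum ratio for x1: 8/5 = 8/5.
z changes by −(z-row coeff of x1)·ratio = −(-26/5)·(8/5) = 208/25.
New z = 6 + (208/25) = 358/25.

358/25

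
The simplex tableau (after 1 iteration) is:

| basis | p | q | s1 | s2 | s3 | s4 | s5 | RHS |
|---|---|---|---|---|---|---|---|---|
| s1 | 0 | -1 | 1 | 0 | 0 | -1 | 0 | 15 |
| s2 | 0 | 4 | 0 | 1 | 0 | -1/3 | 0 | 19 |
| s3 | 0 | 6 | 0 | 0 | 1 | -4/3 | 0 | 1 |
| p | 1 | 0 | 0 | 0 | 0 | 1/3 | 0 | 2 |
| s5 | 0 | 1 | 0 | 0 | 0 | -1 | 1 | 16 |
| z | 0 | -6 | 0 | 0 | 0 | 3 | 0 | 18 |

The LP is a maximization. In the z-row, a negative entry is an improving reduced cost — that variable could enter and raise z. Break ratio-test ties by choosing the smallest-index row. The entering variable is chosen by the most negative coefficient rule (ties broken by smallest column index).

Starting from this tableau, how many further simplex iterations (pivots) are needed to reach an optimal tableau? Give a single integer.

pivot: q in, s3 out → z = 19
No improving column remains; optimal.

1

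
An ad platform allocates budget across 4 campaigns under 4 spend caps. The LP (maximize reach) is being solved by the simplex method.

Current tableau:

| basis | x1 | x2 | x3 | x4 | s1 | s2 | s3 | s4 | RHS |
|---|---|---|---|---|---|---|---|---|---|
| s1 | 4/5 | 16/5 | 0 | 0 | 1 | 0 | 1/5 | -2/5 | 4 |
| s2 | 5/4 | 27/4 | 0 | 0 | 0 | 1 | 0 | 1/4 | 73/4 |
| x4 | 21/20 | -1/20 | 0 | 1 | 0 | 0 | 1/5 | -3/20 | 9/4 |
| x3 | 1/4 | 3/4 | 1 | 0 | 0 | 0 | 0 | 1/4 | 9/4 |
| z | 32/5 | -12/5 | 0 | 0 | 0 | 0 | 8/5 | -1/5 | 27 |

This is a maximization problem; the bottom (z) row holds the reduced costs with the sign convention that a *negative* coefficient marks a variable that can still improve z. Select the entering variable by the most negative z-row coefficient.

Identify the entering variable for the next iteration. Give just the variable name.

x2

Objective-row coefficients: x1: 32/5, x2: -12/5, x3: 0, x4: 0, s1: 0, s2: 0, s3: 8/5, s4: -1/5.
The most negative is -12/5 in column x2, so x2 enters.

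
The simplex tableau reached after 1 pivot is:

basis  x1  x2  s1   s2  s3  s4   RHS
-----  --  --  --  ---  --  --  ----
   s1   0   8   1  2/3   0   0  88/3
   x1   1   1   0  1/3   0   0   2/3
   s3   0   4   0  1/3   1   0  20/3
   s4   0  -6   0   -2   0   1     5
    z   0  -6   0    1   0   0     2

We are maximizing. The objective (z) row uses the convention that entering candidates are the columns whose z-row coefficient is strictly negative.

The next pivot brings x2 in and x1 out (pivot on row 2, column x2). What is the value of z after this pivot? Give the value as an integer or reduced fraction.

Minimum ratio for x2: (2/3)/1 = 2/3.
z changes by −(z-row coeff of x2)·ratio = −(-6)·(2/3) = 4.
New z = 2 + 4 = 6.

6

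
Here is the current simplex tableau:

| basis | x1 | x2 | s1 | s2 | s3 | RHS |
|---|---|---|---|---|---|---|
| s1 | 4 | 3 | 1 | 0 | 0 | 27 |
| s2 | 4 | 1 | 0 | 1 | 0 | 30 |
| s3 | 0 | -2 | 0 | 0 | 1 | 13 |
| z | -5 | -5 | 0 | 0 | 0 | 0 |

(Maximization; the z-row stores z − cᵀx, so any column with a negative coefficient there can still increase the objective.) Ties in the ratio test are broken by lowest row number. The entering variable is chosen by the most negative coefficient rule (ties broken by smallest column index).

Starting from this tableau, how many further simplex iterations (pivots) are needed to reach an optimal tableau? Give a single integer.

2

pivot: x1 in, s1 out → z = 135/4
pivot: x2 in, x1 out → z = 45
No improving column remains; optimal.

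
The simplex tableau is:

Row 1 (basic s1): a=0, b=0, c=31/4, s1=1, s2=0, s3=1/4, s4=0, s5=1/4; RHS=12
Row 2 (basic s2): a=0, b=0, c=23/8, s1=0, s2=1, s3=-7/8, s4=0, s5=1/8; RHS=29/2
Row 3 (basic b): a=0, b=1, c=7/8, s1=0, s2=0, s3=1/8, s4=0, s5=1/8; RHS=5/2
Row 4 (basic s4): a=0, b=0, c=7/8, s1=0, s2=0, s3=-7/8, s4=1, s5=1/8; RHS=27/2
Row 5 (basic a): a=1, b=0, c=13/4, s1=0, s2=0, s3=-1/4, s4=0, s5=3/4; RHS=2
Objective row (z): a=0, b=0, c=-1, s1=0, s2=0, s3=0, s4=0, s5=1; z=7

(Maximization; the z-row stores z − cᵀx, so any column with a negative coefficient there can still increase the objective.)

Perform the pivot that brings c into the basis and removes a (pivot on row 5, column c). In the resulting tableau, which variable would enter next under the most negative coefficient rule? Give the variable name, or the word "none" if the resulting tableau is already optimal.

Pivot element 13/4. New z-row = old z-row − (-1)·(row 5/(13/4)).
Updated z-row coefficients: a: 4/13, b: 0, c: 0, s1: 0, s2: 0, s3: -1/13, s4: 0, s5: 16/13.
The most negative is -1/13 in column s3, so s3 would enter next.

s3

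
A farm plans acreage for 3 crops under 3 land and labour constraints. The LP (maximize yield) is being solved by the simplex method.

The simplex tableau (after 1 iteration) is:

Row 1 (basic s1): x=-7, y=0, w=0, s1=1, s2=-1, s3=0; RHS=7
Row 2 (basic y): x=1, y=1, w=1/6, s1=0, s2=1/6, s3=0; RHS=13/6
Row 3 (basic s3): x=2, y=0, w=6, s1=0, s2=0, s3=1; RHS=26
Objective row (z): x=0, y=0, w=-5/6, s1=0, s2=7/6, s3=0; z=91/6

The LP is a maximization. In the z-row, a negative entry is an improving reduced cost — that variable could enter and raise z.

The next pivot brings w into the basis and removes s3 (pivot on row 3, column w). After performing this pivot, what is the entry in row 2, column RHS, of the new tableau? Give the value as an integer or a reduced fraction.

Pivot element is row 3, column w: 6.
Normalize row 3: new (row 3, RHS) = 26/6 = 13/3.
row 2 ← row 2 − (1/6)·(new row 3): 13/6 − (1/6)·(13/3) = 13/9.

13/9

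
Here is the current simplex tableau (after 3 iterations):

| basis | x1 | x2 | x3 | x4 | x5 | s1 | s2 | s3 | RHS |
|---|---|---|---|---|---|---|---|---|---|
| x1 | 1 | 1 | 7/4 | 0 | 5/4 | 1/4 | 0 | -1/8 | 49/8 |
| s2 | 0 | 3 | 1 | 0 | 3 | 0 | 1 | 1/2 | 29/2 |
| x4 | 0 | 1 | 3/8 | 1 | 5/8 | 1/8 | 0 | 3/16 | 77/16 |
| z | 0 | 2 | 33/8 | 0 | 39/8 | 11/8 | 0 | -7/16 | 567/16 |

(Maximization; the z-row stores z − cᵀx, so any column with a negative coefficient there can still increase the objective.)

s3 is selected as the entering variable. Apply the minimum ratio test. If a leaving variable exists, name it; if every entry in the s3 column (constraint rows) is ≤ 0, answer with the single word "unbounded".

x4

Ratios: row 1 (x1): entry -1/8 ≤ 0, skip; row 2 (s2): (29/2)/(1/2) = 29; row 3 (x4): (77/16)/(3/16) = 77/3.
Minimum ratio is in the x4 row, so x4 leaves.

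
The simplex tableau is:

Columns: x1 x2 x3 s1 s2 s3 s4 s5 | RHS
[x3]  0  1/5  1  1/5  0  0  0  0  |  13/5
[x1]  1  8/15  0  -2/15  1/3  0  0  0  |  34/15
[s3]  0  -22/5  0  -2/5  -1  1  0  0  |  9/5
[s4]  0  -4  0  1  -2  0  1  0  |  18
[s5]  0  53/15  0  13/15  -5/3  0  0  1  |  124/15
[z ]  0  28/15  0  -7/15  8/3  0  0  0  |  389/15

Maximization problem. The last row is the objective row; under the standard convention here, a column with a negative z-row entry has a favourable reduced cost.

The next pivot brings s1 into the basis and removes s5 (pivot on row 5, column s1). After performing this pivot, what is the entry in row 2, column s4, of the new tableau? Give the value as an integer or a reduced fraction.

0

Pivot element is row 5, column s1: 13/15.
Normalize row 5: new (row 5, s4) = 0/(13/15) = 0.
row 2 ← row 2 − (-2/15)·(new row 5): 0 − (-2/15)·0 = 0.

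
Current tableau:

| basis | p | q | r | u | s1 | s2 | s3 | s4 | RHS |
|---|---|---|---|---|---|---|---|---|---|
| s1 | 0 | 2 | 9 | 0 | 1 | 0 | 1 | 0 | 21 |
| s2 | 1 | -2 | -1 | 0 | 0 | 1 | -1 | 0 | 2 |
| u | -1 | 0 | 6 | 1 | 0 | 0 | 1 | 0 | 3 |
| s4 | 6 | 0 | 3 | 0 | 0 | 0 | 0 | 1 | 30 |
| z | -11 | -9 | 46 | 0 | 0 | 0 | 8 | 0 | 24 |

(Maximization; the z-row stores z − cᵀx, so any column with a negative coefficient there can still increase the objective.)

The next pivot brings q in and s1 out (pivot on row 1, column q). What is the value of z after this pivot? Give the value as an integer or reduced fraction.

237/2

Minimum ratio for q: 21/2 = 21/2.
z changes by −(z-row coeff of q)·ratio = −(-9)·(21/2) = 189/2.
New z = 24 + (189/2) = 237/2.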